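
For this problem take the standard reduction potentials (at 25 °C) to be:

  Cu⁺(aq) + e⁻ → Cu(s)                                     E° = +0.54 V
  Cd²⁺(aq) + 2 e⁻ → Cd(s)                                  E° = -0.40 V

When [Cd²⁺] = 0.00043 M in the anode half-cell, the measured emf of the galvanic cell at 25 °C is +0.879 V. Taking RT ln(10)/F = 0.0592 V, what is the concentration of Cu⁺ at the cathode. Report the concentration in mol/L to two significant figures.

Cu⁺/Cu is the cathode, Cd²⁺/Cd the anode: E°cell = +0.94 V, n = 2.
Overall reaction: 2 Cu⁺(aq) + Cd(s) → 2 Cu(s) + Cd²⁺(aq); Q = [Cd²⁺]^1/[Cu⁺]^2.
From E = E° − (0.0592/n) log Q: log Q = (E° − E)·n/0.0592 = (+0.94 − (+0.879))·2/0.0592 = 2.0608.
So 2·log[Cu⁺] = 1·log(0.00043) − log Q = -3.3665 − (2.0608) = -5.4273; log[Cu⁺] = -5.4273 / 2 = -2.7136; [Cu⁺] = 10^(-2.7136) ≈ 0.0019 M.

0.0019 M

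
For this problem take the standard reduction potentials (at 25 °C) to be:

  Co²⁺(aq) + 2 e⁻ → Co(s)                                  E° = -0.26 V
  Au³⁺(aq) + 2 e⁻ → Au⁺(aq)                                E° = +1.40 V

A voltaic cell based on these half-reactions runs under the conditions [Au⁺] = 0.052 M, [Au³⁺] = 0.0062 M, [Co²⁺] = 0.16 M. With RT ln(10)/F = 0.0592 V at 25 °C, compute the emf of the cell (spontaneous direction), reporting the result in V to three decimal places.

+1.656 V

Au³⁺/Au⁺ is the cathode (higher E°), Co²⁺/Co the anode: E°cell = +1.40 − (-0.26) = +1.66 V, n = 2.
Overall: Au³⁺(aq) + Co(s) → Au⁺(aq) + Co²⁺(aq)
Q = [Au⁺]·[Co²⁺] / ([Au³⁺]); log Q = 0.128.
E = E° − (0.0592/n) log Q = +1.66 − (0.0592/2)(0.128) = +1.656 V.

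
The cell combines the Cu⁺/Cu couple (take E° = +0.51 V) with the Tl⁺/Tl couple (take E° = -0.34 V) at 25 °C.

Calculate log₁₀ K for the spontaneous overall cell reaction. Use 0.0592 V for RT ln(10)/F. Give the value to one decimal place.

14.4

Cathode: Cu⁺/Cu; anode: Tl⁺/Tl. E°cell = +0.85 V, n = 1.
log K = nE°cell / 0.0592 = (1)(+0.85) / 0.0592 = 14.4.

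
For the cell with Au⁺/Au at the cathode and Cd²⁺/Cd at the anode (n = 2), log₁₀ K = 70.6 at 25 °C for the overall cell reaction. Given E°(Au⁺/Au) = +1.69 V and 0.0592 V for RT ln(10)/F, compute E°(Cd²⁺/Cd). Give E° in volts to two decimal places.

-0.40 V

E°cell = (0.0592/n)·log K = (0.0592/2)(70.6) = +2.090 V.
Since Au⁺/Au is the cathode and Cd²⁺/Cd the anode, E°cell = E°(Au⁺/Au) − E°(Cd²⁺/Cd).
So E°(Cd²⁺/Cd) = E°(Au⁺/Au) − E°cell = (+1.69) − (+2.090) = -0.40 V.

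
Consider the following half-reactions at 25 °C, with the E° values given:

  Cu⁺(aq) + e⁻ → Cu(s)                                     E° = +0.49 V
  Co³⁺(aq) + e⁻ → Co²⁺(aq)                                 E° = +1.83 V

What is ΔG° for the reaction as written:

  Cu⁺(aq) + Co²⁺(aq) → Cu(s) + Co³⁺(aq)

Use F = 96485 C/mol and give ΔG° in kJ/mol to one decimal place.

As written, Cu⁺/Cu is reduced (cathode) and Co³⁺/Co²⁺ is oxidised (anode), so E°cell = (+0.49) − (+1.83) = -1.34 V.
Balancing electrons gives n = 1.
ΔG° = −nFE° = −(1)(96485)(-1.34) = 129,290 J = +129.3 kJ/mol.

+129.3 kJ/mol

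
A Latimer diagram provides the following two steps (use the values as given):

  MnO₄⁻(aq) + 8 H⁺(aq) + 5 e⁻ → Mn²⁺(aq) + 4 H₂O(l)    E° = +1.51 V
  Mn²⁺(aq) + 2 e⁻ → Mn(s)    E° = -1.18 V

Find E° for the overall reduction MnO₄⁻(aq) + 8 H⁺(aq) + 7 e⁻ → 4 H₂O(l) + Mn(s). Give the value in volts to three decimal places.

+0.741 V

Standard free energies of sequential steps add: ΔG°₃ = ΔG°₁ + ΔG°₂, so n₃E°₃ = n₁E°₁ + n₂E°₂.
E°₃ = (5×+1.51 + 2×-1.18) / 7 = (+5.190) / 7 = +0.741 V.
Simply averaging or adding the two E° values would be wrong; the electron-weighted sum is required.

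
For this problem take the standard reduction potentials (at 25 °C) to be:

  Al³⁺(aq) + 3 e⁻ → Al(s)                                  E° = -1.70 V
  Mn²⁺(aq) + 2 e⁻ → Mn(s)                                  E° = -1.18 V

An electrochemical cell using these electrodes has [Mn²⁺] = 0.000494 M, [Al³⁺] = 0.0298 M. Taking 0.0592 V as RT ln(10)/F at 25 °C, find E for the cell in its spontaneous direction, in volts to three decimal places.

+0.452 V

Mn²⁺/Mn is the cathode (higher E°), Al³⁺/Al the anode: E°cell = -1.18 − (-1.70) = +0.52 V, n = 6.
Overall: 3 Mn²⁺(aq) + 2 Al(s) → 3 Mn(s) + 2 Al³⁺(aq)
Q = [Al³⁺]^2 / ([Mn²⁺]^3); log Q = 6.867.
E = E° − (0.0592/n) log Q = +0.52 − (0.0592/6)(6.867) = +0.452 V.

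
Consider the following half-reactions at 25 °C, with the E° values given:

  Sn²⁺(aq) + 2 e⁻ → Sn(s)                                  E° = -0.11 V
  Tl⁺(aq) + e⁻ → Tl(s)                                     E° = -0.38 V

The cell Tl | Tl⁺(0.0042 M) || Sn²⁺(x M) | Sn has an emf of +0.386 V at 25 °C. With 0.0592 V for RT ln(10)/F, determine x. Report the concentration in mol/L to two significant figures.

Sn²⁺/Sn is the cathode, Tl⁺/Tl the anode: E°cell = +0.27 V, n = 2.
Overall reaction: Sn²⁺(aq) + 2 Tl(s) → Sn(s) + 2 Tl⁺(aq); Q = [Tl⁺]^2/[Sn²⁺]^1.
From E = E° − (0.0592/n) log Q: log Q = (E° − E)·n/0.0592 = (+0.27 − (+0.386))·2/0.0592 = -3.9189.
So 1·log[Sn²⁺] = 2·log(0.0042) − log Q = -4.7535 − (-3.9189) = -0.8346; [Sn²⁺] = 10^(-0.8346) ≈ 0.15 M.

0.15 M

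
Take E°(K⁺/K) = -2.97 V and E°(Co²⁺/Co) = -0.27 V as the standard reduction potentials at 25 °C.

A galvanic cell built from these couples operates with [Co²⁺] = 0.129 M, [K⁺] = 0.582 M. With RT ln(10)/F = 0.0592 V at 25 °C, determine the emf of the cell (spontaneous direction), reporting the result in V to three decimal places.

Co²⁺/Co is the cathode (higher E°), K⁺/K the anode: E°cell = -0.27 − (-2.97) = +2.70 V, n = 2.
Overall: Co²⁺(aq) + 2 K(s) → Co(s) + 2 K⁺(aq)
Q = [K⁺]^2 / ([Co²⁺]); log Q = 0.419.
E = E° − (0.0592/n) log Q = +2.70 − (0.0592/2)(0.419) = +2.688 V.

+2.688 V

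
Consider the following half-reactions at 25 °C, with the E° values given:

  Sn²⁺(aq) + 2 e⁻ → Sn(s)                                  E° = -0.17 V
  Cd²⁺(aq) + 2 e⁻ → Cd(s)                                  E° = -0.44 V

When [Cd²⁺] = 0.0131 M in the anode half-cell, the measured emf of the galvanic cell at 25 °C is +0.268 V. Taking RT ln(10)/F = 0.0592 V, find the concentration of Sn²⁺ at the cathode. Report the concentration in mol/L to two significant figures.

Sn²⁺/Sn is the cathode, Cd²⁺/Cd the anode: E°cell = +0.27 V, n = 2.
Overall reaction: Sn²⁺(aq) + Cd(s) → Sn(s) + Cd²⁺(aq); Q = [Cd²⁺]^1/[Sn²⁺]^1.
From E = E° − (0.0592/n) log Q: log Q = (E° − E)·n/0.0592 = (+0.27 − (+0.268))·2/0.0592 = 0.0676.
So 1·log[Sn²⁺] = 1·log(0.0131) − log Q = -1.8827 − (0.0676) = -1.9503; [Sn²⁺] = 10^(-1.9503) ≈ 0.011 M.

0.011 M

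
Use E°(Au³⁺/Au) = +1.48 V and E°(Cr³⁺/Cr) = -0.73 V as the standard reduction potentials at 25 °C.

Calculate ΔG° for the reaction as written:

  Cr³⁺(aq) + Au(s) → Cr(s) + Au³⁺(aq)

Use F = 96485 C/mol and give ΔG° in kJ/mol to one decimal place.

As written, Cr³⁺/Cr is reduced (cathode) and Au³⁺/Au is oxidised (anode), so E°cell = (-0.73) − (+1.48) = -2.21 V.
Balancing electrons gives n = 3.
ΔG° = −nFE° = −(3)(96485)(-2.21) = 639,696 J = +639.7 kJ/mol.

+639.7 kJ/mol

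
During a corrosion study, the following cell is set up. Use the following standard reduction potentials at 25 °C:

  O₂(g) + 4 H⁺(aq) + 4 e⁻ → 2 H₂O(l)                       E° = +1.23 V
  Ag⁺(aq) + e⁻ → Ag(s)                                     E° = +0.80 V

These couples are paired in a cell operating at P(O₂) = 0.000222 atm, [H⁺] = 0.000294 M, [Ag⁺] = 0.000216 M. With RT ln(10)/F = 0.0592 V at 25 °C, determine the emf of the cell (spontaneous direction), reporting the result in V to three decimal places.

+0.384 V

O₂/H₂O is the cathode (higher E°), Ag⁺/Ag the anode: E°cell = +1.23 − (+0.80) = +0.43 V, n = 4.
Overall: O₂(g) + 4 H⁺(aq) + 4 Ag(s) → 2 H₂O(l) + 4 Ag⁺(aq)
Q = [Ag⁺]^4 / (P(O₂)·[H⁺]^4); log Q = 3.118.
E = E° − (0.0592/n) log Q = +0.43 − (0.0592/4)(3.118) = +0.384 V.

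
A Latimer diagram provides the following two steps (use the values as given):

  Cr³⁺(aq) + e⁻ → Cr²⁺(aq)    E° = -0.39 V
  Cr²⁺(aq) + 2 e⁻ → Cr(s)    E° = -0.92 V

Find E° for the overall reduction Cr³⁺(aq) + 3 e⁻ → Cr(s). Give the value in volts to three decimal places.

Adding the free-energy changes (−nFE°) of the two steps gives −n₃FE°₃ = −n₁FE°₁ − n₂FE°₂.
E°₃ = (1×-0.39 + 2×-0.92) / 3 = (-2.230) / 3 = -0.743 V.

-0.743 V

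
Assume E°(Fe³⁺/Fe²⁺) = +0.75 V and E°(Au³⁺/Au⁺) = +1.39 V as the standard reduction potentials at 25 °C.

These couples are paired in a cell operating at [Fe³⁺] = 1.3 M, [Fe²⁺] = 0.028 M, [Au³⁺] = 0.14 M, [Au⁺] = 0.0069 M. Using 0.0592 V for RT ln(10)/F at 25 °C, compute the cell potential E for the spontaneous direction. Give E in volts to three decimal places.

Au³⁺/Au⁺ is the cathode (higher E°), Fe³⁺/Fe²⁺ the anode: E°cell = +1.39 − (+0.75) = +0.64 V, n = 2.
Overall: Au³⁺(aq) + 2 Fe²⁺(aq) → Au⁺(aq) + 2 Fe³⁺(aq)
Q = [Au⁺]·[Fe³⁺]^2 / ([Au³⁺]·[Fe²⁺]^2); log Q = 2.026.
E = E° − (0.0592/n) log Q = +0.64 − (0.0592/2)(2.026) = +0.580 V.

+0.580 V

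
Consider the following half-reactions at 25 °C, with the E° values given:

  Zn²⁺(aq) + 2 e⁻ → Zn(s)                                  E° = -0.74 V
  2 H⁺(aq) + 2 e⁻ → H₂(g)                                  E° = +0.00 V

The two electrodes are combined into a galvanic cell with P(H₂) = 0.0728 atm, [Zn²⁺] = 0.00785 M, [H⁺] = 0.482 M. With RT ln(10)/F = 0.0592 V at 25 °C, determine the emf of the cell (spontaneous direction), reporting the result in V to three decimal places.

H⁺/H₂ is the cathode (higher E°), Zn²⁺/Zn the anode: E°cell = +0.00 − (-0.74) = +0.74 V, n = 2.
Overall: 2 H⁺(aq) + Zn(s) → H₂(g) + Zn²⁺(aq)
Q = P(H₂)·[Zn²⁺] / ([H⁺]^2); log Q = -2.609.
E = E° − (0.0592/n) log Q = +0.74 − (0.0592/2)(-2.609) = +0.817 V.

+0.817 V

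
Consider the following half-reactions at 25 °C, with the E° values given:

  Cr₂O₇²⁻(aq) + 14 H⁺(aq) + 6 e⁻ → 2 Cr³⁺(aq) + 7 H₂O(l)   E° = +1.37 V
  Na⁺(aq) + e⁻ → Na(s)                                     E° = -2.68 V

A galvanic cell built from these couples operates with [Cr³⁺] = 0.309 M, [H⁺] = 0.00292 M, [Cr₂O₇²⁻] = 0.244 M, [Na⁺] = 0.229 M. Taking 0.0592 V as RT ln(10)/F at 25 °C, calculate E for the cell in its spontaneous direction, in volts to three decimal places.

+3.742 V

Cr₂O₇²⁻/Cr³⁺ is the cathode (higher E°), Na⁺/Na the anode: E°cell = +1.37 − (-2.68) = +4.05 V, n = 6.
Overall: Cr₂O₇²⁻(aq) + 14 H⁺(aq) + 6 Na(s) → 2 Cr³⁺(aq) + 7 H₂O(l) + 6 Na⁺(aq)
Q = [Cr³⁺]^2·[Na⁺]^6 / ([Cr₂O₇²⁻]·[H⁺]^14); log Q = 31.236.
E = E° − (0.0592/n) log Q = +4.05 − (0.0592/6)(31.236) = +3.742 V.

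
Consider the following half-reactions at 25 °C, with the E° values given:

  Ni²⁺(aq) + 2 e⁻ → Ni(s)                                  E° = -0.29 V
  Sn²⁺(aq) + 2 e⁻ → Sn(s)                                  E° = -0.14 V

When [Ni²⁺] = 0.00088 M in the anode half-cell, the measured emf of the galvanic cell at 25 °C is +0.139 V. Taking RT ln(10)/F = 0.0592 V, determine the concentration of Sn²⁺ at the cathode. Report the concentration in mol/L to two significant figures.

Sn²⁺/Sn is the cathode, Ni²⁺/Ni the anode: E°cell = +0.15 V, n = 2.
Overall reaction: Sn²⁺(aq) + Ni(s) → Sn(s) + Ni²⁺(aq); Q = [Ni²⁺]^1/[Sn²⁺]^1.
From E = E° − (0.0592/n) log Q: log Q = (E° − E)·n/0.0592 = (+0.15 − (+0.139))·2/0.0592 = 0.3716.
So 1·log[Sn²⁺] = 1·log(0.00088) − log Q = -3.0555 − (0.3716) = -3.4271; [Sn²⁺] = 10^(-3.4271) ≈ 0.00037 M.

0.00037 M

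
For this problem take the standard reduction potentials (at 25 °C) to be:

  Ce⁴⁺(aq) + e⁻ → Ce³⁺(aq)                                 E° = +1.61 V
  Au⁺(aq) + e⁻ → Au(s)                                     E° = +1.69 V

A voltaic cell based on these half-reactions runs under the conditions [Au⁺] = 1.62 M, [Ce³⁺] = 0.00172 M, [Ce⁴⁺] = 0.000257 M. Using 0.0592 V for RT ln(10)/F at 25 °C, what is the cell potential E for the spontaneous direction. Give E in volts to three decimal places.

+0.141 V

Au⁺/Au is the cathode (higher E°), Ce⁴⁺/Ce³⁺ the anode: E°cell = +1.69 − (+1.61) = +0.08 V, n = 1.
Overall: Au⁺(aq) + Ce³⁺(aq) → Au(s) + Ce⁴⁺(aq)
Q = [Ce⁴⁺] / ([Au⁺]·[Ce³⁺]); log Q = -1.035.
E = E° − (0.0592/n) log Q = +0.08 − (0.0592/1)(-1.035) = +0.141 V.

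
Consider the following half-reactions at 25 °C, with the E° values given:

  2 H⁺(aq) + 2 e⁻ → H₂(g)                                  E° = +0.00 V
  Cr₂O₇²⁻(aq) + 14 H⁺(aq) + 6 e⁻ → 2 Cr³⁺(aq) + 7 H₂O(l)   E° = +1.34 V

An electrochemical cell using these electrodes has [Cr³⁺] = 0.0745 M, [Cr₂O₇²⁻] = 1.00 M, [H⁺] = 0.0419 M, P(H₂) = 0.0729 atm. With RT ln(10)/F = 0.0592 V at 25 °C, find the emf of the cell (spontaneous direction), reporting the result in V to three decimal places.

Cr₂O₇²⁻/Cr³⁺ is the cathode (higher E°), H⁺/H₂ the anode: E°cell = +1.34 − (+0.00) = +1.34 V, n = 6.
Overall: Cr₂O₇²⁻(aq) + 8 H⁺(aq) + 3 H₂(g) → 2 Cr³⁺(aq) + 7 H₂O(l)
Q = [Cr³⁺]^2 / ([Cr₂O₇²⁻]·[H⁺]^8·P(H₂)^3); log Q = 12.178.
E = E° − (0.0592/n) log Q = +1.34 − (0.0592/6)(12.178) = +1.220 V.

+1.220 V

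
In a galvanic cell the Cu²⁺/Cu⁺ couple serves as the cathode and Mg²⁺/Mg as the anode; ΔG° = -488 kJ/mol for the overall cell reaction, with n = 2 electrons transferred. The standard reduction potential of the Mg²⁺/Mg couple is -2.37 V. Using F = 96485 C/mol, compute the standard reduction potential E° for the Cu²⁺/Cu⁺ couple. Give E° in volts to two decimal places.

+0.16 V

E°cell = −ΔG°/(nF) = −(-488×10³)/((2)(96485)) = +2.529 V.
Since Cu²⁺/Cu⁺ is the cathode and Mg²⁺/Mg the anode, E°cell = E°(Cu²⁺/Cu⁺) − E°(Mg²⁺/Mg).
So E°(Cu²⁺/Cu⁺) = E°cell + E°(Mg²⁺/Mg) = +2.529 + (-2.37) = +0.16 V.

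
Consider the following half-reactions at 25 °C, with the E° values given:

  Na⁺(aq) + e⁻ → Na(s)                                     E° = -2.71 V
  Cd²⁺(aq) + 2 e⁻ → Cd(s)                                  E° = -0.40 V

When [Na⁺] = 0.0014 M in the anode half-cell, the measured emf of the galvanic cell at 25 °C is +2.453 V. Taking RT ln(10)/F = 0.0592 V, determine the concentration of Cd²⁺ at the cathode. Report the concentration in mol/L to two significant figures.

Cd²⁺/Cd is the cathode, Na⁺/Na the anode: E°cell = +2.31 V, n = 2.
Overall reaction: Cd²⁺(aq) + 2 Na(s) → Cd(s) + 2 Na⁺(aq); Q = [Na⁺]^2/[Cd²⁺]^1.
From E = E° − (0.0592/n) log Q: log Q = (E° − E)·n/0.0592 = (+2.31 − (+2.453))·2/0.0592 = -4.8311.
So 1·log[Cd²⁺] = 2·log(0.0014) − log Q = -5.7077 − (-4.8311) = -0.8766; [Cd²⁺] = 10^(-0.8766) ≈ 0.13 M.

0.13 M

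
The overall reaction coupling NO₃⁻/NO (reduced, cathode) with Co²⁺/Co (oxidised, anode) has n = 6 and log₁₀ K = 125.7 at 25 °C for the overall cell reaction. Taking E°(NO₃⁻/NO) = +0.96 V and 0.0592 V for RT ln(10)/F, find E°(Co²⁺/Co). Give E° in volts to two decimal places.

E°cell = (0.0592/n)·log K = (0.0592/6)(125.7) = +1.240 V.
Since NO₃⁻/NO is the cathode and Co²⁺/Co the anode, E°cell = E°(NO₃⁻/NO) − E°(Co²⁺/Co).
So E°(Co²⁺/Co) = E°(NO₃⁻/NO) − E°cell = (+0.96) − (+1.240) = -0.28 V.

-0.28 V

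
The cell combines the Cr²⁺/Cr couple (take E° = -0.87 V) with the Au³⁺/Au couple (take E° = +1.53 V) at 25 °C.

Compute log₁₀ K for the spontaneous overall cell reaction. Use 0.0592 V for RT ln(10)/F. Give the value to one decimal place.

243.2

Cathode: Au³⁺/Au; anode: Cr²⁺/Cr. E°cell = +2.40 V, n = 6.
log K = nE°cell / 0.0592 = (6)(+2.40) / 0.0592 = 243.2.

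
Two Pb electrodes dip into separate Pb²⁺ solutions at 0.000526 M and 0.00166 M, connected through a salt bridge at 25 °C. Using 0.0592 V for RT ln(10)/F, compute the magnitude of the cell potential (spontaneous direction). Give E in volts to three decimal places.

+0.015 V

For a concentration cell E°cell = 0. The 0.00166 M side is the cathode (reduction is favoured where [Pb²⁺] is higher).
With n = 2, E = −(0.0592/2) log([Pb²⁺]ₐₙ/[Pb²⁺]꜀ₐₜ) = −(0.0592/2) log(0.000526/0.00166) = −(0.0592/2)(-0.499) = +0.015 V.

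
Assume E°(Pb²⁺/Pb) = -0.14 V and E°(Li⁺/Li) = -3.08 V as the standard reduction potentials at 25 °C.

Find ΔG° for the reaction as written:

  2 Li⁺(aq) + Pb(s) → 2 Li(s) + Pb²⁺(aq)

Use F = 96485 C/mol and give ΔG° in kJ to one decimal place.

As written, Li⁺/Li is reduced (cathode) and Pb²⁺/Pb is oxidised (anode), so E°cell = (-3.08) − (-0.14) = -2.94 V.
Balancing electrons gives n = 2.
ΔG° = −nFE° = −(2)(96485)(-2.94) = 567,332 J = +567.3 kJ.

+567.3 kJ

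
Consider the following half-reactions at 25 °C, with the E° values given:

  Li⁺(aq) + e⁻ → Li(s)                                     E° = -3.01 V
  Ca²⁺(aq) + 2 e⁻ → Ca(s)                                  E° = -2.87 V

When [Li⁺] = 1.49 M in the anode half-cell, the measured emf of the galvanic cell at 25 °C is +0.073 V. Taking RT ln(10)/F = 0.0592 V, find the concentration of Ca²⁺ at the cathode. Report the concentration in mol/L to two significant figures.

Ca²⁺/Ca is the cathode, Li⁺/Li the anode: E°cell = +0.14 V, n = 2.
Overall reaction: Ca²⁺(aq) + 2 Li(s) → Ca(s) + 2 Li⁺(aq); Q = [Li⁺]^2/[Ca²⁺]^1.
From E = E° − (0.0592/n) log Q: log Q = (E° − E)·n/0.0592 = (+0.14 − (+0.073))·2/0.0592 = 2.2635.
So 1·log[Ca²⁺] = 2·log(1.49) − log Q = 0.3464 − (2.2635) = -1.9171; [Ca²⁺] = 10^(-1.9171) ≈ 0.012 M.

0.012 M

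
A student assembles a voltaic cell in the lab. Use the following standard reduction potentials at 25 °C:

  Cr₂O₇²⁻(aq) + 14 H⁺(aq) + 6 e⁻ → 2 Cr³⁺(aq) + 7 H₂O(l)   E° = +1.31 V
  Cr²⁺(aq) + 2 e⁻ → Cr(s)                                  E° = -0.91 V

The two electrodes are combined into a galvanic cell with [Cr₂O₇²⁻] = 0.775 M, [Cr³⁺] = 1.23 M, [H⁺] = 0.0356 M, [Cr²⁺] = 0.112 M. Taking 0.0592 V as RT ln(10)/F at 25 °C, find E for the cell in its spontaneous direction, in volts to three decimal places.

Cr₂O₇²⁻/Cr³⁺ is the cathode (higher E°), Cr²⁺/Cr the anode: E°cell = +1.31 − (-0.91) = +2.22 V, n = 6.
Overall: Cr₂O₇²⁻(aq) + 14 H⁺(aq) + 3 Cr(s) → 2 Cr³⁺(aq) + 7 H₂O(l) + 3 Cr²⁺(aq)
Q = [Cr³⁺]^2·[Cr²⁺]^3 / ([Cr₂O₇²⁻]·[H⁺]^14); log Q = 17.718.
E = E° − (0.0592/n) log Q = +2.22 − (0.0592/6)(17.718) = +2.045 V.

+2.045 V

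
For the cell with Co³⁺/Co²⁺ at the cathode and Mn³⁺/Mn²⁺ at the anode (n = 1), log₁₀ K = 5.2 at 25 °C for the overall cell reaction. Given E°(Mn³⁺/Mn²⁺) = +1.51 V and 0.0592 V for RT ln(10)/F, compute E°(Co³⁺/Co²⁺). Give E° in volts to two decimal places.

E°cell = (0.0592/n)·log K = (0.0592/1)(5.2) = +0.308 V.
Since Co³⁺/Co²⁺ is the cathode and Mn³⁺/Mn²⁺ the anode, E°cell = E°(Co³⁺/Co²⁺) − E°(Mn³⁺/Mn²⁺).
So E°(Co³⁺/Co²⁺) = E°cell + E°(Mn³⁺/Mn²⁺) = +0.308 + (+1.51) = +1.82 V.

+1.82 V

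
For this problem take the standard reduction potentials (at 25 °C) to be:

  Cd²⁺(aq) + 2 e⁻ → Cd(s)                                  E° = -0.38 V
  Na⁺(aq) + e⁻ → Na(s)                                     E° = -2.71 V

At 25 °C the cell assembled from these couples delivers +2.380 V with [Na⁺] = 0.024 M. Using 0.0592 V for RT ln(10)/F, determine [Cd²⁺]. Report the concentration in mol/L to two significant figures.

0.028 M

Cd²⁺/Cd is the cathode, Na⁺/Na the anode: E°cell = +2.33 V, n = 2.
Overall reaction: Cd²⁺(aq) + 2 Na(s) → Cd(s) + 2 Na⁺(aq); Q = [Na⁺]^2/[Cd²⁺]^1.
From E = E° − (0.0592/n) log Q: log Q = (E° − E)·n/0.0592 = (+2.33 − (+2.380))·2/0.0592 = -1.6892.
So 1·log[Cd²⁺] = 2·log(0.024) − log Q = -3.2396 − (-1.6892) = -1.5504; [Cd²⁺] = 10^(-1.5504) ≈ 0.028 M.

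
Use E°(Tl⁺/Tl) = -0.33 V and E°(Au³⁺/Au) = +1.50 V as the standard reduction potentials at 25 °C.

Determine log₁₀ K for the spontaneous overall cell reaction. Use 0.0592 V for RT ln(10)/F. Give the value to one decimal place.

Cathode: Au³⁺/Au; anode: Tl⁺/Tl. E°cell = +1.83 V, n = 3.
log K = nE°cell / 0.0592 = (3)(+1.83) / 0.0592 = 92.7.

92.7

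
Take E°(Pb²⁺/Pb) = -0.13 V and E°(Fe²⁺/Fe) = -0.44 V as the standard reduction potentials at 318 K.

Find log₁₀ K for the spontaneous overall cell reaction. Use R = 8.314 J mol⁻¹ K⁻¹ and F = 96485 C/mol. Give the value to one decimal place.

Cathode: Pb²⁺/Pb; anode: Fe²⁺/Fe. E°cell = (-0.13) − (-0.44) = +0.31 V, with n = 2.
ΔG° = −nFE° = −RT ln K, so ln K = nFE°/(RT) = (2)(96485)(+0.31) / ((8.314)(318)) = 22.626.
log₁₀ K = 22.626 / ln 10 = 9.8.

9.8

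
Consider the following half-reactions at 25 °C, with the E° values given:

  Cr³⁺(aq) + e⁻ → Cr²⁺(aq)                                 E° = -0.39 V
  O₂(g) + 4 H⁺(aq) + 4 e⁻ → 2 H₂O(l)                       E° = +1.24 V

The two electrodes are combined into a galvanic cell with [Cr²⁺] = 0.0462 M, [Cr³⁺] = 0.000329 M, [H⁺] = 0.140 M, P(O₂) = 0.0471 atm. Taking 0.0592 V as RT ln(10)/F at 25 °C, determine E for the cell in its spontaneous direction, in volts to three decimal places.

O₂/H₂O is the cathode (higher E°), Cr³⁺/Cr²⁺ the anode: E°cell = +1.24 − (-0.39) = +1.63 V, n = 4.
Overall: O₂(g) + 4 H⁺(aq) + 4 Cr²⁺(aq) → 2 H₂O(l) + 4 Cr³⁺(aq)
Q = [Cr³⁺]^4 / (P(O₂)·[H⁺]^4·[Cr²⁺]^4); log Q = -3.847.
E = E° − (0.0592/n) log Q = +1.63 − (0.0592/4)(-3.847) = +1.687 V.

+1.687 V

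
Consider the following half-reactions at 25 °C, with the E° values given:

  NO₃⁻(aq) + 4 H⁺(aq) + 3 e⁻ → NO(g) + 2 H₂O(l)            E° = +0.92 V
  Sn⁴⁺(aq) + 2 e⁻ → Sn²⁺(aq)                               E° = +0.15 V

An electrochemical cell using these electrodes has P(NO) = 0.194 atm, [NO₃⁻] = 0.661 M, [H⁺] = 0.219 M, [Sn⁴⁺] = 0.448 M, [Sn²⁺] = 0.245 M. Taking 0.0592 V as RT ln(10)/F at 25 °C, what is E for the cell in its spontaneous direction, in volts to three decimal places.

+0.721 V

NO₃⁻/NO is the cathode (higher E°), Sn⁴⁺/Sn²⁺ the anode: E°cell = +0.92 − (+0.15) = +0.77 V, n = 6.
Overall: 2 NO₃⁻(aq) + 8 H⁺(aq) + 3 Sn²⁺(aq) → 2 NO(g) + 4 H₂O(l) + 3 Sn⁴⁺(aq)
Q = P(NO)^2·[Sn⁴⁺]^3 / ([NO₃⁻]^2·[H⁺]^8·[Sn²⁺]^3); log Q = 4.998.
E = E° − (0.0592/n) log Q = +0.77 − (0.0592/6)(4.998) = +0.721 V.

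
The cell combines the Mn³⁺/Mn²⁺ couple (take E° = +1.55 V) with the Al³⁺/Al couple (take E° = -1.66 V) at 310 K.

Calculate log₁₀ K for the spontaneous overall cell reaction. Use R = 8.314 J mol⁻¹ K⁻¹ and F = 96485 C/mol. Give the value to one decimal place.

156.6

Cathode: Mn³⁺/Mn²⁺; anode: Al³⁺/Al. E°cell = (+1.55) − (-1.66) = +3.21 V, with n = 3.
ΔG° = −nFE° = −RT ln K, so ln K = nFE°/(RT) = (3)(96485)(+3.21) / ((8.314)(310)) = 360.508.
log₁₀ K = 360.508 / ln 10 = 156.6.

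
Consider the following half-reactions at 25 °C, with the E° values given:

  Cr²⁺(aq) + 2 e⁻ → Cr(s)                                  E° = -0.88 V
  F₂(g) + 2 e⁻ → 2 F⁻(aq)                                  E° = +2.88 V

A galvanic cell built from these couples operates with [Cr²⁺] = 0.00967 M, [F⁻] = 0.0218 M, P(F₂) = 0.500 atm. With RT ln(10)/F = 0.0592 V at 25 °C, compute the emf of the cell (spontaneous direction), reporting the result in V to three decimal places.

+3.909 V

F₂/F⁻ is the cathode (higher E°), Cr²⁺/Cr the anode: E°cell = +2.88 − (-0.88) = +3.76 V, n = 2.
Overall: F₂(g) + Cr(s) → 2 F⁻(aq) + Cr²⁺(aq)
Q = [F⁻]^2·[Cr²⁺] / (P(F₂)); log Q = -5.037.
E = E° − (0.0592/n) log Q = +3.76 − (0.0592/2)(-5.037) = +3.909 V.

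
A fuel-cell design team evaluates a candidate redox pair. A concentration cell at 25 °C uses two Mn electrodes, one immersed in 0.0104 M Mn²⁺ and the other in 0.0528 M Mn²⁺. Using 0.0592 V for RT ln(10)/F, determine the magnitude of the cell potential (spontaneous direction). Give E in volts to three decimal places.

+0.021 V

For a concentration cell E°cell = 0. The 0.0528 M side is the cathode (reduction is favoured where [Mn²⁺] is higher).
With n = 2, E = −(0.0592/2) log([Mn²⁺]ₐₙ/[Mn²⁺]꜀ₐₜ) = −(0.0592/2) log(0.0104/0.0528) = −(0.0592/2)(-0.706) = +0.021 V.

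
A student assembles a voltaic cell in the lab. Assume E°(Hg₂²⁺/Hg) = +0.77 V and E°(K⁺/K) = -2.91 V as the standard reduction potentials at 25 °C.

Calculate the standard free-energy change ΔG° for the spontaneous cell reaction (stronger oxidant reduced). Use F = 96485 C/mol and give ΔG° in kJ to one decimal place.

Hg₂²⁺/Hg (E° = +0.77 V) is the cathode; K⁺/K (E° = -2.91 V) is the anode, so E°cell = +3.68 V.
Balancing electrons gives n = 2 (lcm of 2 and 1).
ΔG° = −nFE° = −(2)(96485)(+3.68) = -710,130 J = -710.1 kJ.

-710.1 kJ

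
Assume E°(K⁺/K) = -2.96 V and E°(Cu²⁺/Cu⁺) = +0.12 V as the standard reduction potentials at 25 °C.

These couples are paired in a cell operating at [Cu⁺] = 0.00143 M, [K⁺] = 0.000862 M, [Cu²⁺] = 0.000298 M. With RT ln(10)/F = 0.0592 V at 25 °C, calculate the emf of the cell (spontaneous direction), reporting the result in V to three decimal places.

+3.221 V

Cu²⁺/Cu⁺ is the cathode (higher E°), K⁺/K the anode: E°cell = +0.12 − (-2.96) = +3.08 V, n = 1.
Overall: Cu²⁺(aq) + K(s) → Cu⁺(aq) + K⁺(aq)
Q = [Cu⁺]·[K⁺] / ([Cu²⁺]); log Q = -2.383.
E = E° − (0.0592/n) log Q = +3.08 − (0.0592/1)(-2.383) = +3.221 V.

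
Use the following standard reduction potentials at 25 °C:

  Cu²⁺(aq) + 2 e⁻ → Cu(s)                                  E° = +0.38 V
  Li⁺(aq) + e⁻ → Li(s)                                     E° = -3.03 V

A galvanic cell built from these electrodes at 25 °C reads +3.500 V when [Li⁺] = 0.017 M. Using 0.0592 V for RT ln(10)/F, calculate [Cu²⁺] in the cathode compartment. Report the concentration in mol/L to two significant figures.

Cu²⁺/Cu is the cathode, Li⁺/Li the anode: E°cell = +3.41 V, n = 2.
Overall reaction: Cu²⁺(aq) + 2 Li(s) → Cu(s) + 2 Li⁺(aq); Q = [Li⁺]^2/[Cu²⁺]^1.
From E = E° − (0.0592/n) log Q: log Q = (E° − E)·n/0.0592 = (+3.41 − (+3.500))·2/0.0592 = -3.0405.
So 1·log[Cu²⁺] = 2·log(0.017) − log Q = -3.5391 − (-3.0405) = -0.4986; [Cu²⁺] = 10^(-0.4986) ≈ 0.32 M.

0.32 M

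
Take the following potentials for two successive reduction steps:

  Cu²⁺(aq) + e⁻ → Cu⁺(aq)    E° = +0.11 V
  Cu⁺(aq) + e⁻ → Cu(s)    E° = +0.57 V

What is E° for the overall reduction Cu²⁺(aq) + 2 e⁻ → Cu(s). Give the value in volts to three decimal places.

+0.340 V

Since ΔG° = −nFE° is additive over sequential reductions, n₃E°₃ = n₁E°₁ + n₂E°₂.
E°₃ = (1×+0.11 + 1×+0.57) / 2 = (+0.680) / 2 = +0.340 V.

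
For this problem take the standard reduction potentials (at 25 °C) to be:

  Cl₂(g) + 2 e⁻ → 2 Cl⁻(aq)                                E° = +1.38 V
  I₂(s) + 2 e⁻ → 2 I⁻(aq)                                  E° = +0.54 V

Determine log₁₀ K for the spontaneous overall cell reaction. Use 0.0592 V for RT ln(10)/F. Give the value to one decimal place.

Cathode: Cl₂/Cl⁻; anode: I₂/I⁻. E°cell = +0.84 V, n = 2.
log K = nE°cell / 0.0592 = (2)(+0.84) / 0.0592 = 28.4.

28.4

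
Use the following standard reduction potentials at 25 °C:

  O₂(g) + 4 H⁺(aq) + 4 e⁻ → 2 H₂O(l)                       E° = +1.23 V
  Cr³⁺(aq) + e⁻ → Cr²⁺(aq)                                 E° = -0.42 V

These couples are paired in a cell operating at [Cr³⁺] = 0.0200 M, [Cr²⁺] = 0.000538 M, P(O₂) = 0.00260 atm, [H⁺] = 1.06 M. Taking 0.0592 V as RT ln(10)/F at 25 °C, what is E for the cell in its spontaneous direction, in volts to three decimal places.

O₂/H₂O is the cathode (higher E°), Cr³⁺/Cr²⁺ the anode: E°cell = +1.23 − (-0.42) = +1.65 V, n = 4.
Overall: O₂(g) + 4 H⁺(aq) + 4 Cr²⁺(aq) → 2 H₂O(l) + 4 Cr³⁺(aq)
Q = [Cr³⁺]^4 / (P(O₂)·[H⁺]^4·[Cr²⁺]^4); log Q = 8.765.
E = E° − (0.0592/n) log Q = +1.65 − (0.0592/4)(8.765) = +1.520 V.

+1.520 V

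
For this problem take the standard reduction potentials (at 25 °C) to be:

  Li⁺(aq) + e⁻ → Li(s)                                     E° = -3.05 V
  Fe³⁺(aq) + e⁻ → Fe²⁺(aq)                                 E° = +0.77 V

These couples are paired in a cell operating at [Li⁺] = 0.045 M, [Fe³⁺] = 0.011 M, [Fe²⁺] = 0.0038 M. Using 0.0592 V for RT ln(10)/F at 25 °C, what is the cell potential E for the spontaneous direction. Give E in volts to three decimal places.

+3.927 V

Fe³⁺/Fe²⁺ is the cathode (higher E°), Li⁺/Li the anode: E°cell = +0.77 − (-3.05) = +3.82 V, n = 1.
Overall: Fe³⁺(aq) + Li(s) → Fe²⁺(aq) + Li⁺(aq)
Q = [Fe²⁺]·[Li⁺] / ([Fe³⁺]); log Q = -1.808.
E = E° − (0.0592/n) log Q = +3.82 − (0.0592/1)(-1.808) = +3.927 V.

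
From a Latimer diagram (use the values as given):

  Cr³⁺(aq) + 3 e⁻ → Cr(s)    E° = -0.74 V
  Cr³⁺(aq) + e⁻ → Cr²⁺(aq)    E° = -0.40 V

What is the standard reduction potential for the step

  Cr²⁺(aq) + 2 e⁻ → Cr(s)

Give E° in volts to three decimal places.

Sequential free energies add, so n₃E°₃ = n₁E°₁ + n₂E°₂.
With n₃ = 3, and the known step contributing 1×(-0.40) V, the unknown satisfies 2·E° = 3×(-0.74) − 1×(-0.40) = -1.820.
E° = -1.820 / 2 = -0.910 V.

-0.910 V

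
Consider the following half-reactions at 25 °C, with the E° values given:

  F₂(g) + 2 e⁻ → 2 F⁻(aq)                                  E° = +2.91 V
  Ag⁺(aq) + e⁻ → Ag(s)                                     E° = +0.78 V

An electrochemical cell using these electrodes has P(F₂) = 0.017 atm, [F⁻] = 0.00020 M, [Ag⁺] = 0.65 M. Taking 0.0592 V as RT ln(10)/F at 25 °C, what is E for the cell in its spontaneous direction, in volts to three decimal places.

F₂/F⁻ is the cathode (higher E°), Ag⁺/Ag the anode: E°cell = +2.91 − (+0.78) = +2.13 V, n = 2.
Overall: F₂(g) + 2 Ag(s) → 2 F⁻(aq) + 2 Ag⁺(aq)
Q = [F⁻]^2·[Ag⁺]^2 / (P(F₂)); log Q = -6.003.
E = E° − (0.0592/n) log Q = +2.13 − (0.0592/2)(-6.003) = +2.308 V.

+2.308 V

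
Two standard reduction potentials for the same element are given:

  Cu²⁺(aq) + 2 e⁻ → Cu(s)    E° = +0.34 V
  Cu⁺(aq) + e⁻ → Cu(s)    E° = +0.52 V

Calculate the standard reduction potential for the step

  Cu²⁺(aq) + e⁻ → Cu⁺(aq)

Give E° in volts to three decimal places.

Sequential free energies add, so n₃E°₃ = n₁E°₁ + n₂E°₂.
With n₃ = 2, and the known step contributing 1×(+0.52) V, the unknown satisfies 1·E° = 2×(+0.34) − 1×(+0.52) = +0.160.
E° = +0.160 / 1 = +0.160 V.

+0.160 V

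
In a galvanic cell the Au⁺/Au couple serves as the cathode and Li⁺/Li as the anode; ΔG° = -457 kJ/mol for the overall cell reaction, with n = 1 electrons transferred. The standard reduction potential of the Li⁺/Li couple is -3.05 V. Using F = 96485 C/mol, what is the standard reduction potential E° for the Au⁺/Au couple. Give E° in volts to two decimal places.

E°cell = −ΔG°/(nF) = −(-457×10³)/((1)(96485)) = +4.736 V.
Since Au⁺/Au is the cathode and Li⁺/Li the anode, E°cell = E°(Au⁺/Au) − E°(Li⁺/Li).
So E°(Au⁺/Au) = E°cell + E°(Li⁺/Li) = +4.736 + (-3.05) = +1.69 V.

+1.69 V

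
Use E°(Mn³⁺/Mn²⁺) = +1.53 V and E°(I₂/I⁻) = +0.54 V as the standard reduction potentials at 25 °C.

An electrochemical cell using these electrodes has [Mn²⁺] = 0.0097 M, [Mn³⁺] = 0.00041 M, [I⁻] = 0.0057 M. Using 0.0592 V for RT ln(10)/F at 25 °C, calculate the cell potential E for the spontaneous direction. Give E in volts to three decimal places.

Mn³⁺/Mn²⁺ is the cathode (higher E°), I₂/I⁻ the anode: E°cell = +1.53 − (+0.54) = +0.99 V, n = 2.
Overall: 2 Mn³⁺(aq) + 2 I⁻(aq) → 2 Mn²⁺(aq) + I₂(s)
Q = [Mn²⁺]^2 / ([Mn³⁺]^2·[I⁻]^2); log Q = 7.236.
E = E° − (0.0592/n) log Q = +0.99 − (0.0592/2)(7.236) = +0.776 V.

+0.776 V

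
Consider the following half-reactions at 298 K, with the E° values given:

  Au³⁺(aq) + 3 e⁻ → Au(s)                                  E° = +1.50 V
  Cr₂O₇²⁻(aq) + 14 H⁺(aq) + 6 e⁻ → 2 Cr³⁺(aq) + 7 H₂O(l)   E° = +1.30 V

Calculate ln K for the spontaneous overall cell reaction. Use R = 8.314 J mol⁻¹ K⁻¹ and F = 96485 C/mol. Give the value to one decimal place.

Cathode: Au³⁺/Au; anode: Cr₂O₇²⁻/Cr³⁺. E°cell = (+1.50) − (+1.30) = +0.20 V, with n = 6.
ΔG° = −nFE° = −RT ln K, so ln K = nFE°/(RT) = (6)(96485)(+0.20) / ((8.314)(298)) = 46.732.

46.7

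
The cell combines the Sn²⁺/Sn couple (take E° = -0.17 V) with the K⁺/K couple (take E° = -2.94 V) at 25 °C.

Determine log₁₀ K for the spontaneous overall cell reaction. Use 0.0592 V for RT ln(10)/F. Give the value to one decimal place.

Cathode: Sn²⁺/Sn; anode: K⁺/K. E°cell = +2.77 V, n = 2.
log K = nE°cell / 0.0592 = (2)(+2.77) / 0.0592 = 93.6.

93.6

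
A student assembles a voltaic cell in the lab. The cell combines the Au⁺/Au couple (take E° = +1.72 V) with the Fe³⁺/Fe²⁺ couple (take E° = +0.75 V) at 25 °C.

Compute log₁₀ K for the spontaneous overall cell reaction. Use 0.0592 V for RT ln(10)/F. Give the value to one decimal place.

Cathode: Au⁺/Au; anode: Fe³⁺/Fe²⁺. E°cell = +0.97 V, n = 1.
log K = nE°cell / 0.0592 = (1)(+0.97) / 0.0592 = 16.4.

16.4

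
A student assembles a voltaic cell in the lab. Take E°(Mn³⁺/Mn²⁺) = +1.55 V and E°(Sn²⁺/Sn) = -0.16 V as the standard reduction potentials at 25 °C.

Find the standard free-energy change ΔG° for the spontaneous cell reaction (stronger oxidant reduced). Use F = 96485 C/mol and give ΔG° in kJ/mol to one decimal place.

Mn³⁺/Mn²⁺ (E° = +1.55 V) is the cathode; Sn²⁺/Sn (E° = -0.16 V) is the anode, so E°cell = +1.71 V.
Balancing electrons gives n = 2 (lcm of 1 and 2).
ΔG° = −nFE° = −(2)(96485)(+1.71) = -329,979 J = -330.0 kJ/mol.

-330.0 kJ/mol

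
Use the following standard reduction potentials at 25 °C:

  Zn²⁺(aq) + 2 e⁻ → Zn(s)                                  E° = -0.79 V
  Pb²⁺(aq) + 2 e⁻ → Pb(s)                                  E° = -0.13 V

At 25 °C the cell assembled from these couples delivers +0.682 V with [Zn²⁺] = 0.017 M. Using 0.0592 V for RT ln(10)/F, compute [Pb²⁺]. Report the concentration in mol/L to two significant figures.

0.094 M

Pb²⁺/Pb is the cathode, Zn²⁺/Zn the anode: E°cell = +0.66 V, n = 2.
Overall reaction: Pb²⁺(aq) + Zn(s) → Pb(s) + Zn²⁺(aq); Q = [Zn²⁺]^1/[Pb²⁺]^1.
From E = E° − (0.0592/n) log Q: log Q = (E° − E)·n/0.0592 = (+0.66 − (+0.682))·2/0.0592 = -0.7432.
So 1·log[Pb²⁺] = 1·log(0.017) − log Q = -1.7696 − (-0.7432) = -1.0264; [Pb²⁺] = 10^(-1.0264) ≈ 0.094 M.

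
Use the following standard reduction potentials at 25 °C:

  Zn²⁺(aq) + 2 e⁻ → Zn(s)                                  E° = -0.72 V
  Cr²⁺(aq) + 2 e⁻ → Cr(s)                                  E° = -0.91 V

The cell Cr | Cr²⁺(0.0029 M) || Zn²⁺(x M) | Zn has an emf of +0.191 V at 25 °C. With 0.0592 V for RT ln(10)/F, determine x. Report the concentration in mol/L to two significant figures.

0.0031 M

Zn²⁺/Zn is the cathode, Cr²⁺/Cr the anode: E°cell = +0.19 V, n = 2.
Overall reaction: Zn²⁺(aq) + Cr(s) → Zn(s) + Cr²⁺(aq); Q = [Cr²⁺]^1/[Zn²⁺]^1.
From E = E° − (0.0592/n) log Q: log Q = (E° − E)·n/0.0592 = (+0.19 − (+0.191))·2/0.0592 = -0.0338.
So 1·log[Zn²⁺] = 1·log(0.0029) − log Q = -2.5376 − (-0.0338) = -2.5038; [Zn²⁺] = 10^(-2.5038) ≈ 0.0031 M.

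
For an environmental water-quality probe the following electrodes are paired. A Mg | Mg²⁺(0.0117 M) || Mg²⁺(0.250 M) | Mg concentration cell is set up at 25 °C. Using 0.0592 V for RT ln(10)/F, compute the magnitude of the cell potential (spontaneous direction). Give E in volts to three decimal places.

For a concentration cell E°cell = 0. The 0.250 M side is the cathode (reduction is favoured where [Mg²⁺] is higher).
With n = 2, E = −(0.0592/2) log([Mg²⁺]ₐₙ/[Mg²⁺]꜀ₐₜ) = −(0.0592/2) log(0.0117/0.25) = −(0.0592/2)(-1.330) = +0.039 V.

+0.039 V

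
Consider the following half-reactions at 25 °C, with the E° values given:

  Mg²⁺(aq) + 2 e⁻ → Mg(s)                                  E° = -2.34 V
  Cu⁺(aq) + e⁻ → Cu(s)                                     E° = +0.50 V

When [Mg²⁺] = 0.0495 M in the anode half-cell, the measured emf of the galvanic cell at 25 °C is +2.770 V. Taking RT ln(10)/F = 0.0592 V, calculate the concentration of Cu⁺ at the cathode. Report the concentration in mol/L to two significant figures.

0.015 M

Cu⁺/Cu is the cathode, Mg²⁺/Mg the anode: E°cell = +2.84 V, n = 2.
Overall reaction: 2 Cu⁺(aq) + Mg(s) → 2 Cu(s) + Mg²⁺(aq); Q = [Mg²⁺]^1/[Cu⁺]^2.
From E = E° − (0.0592/n) log Q: log Q = (E° − E)·n/0.0592 = (+2.84 − (+2.770))·2/0.0592 = 2.3649.
So 2·log[Cu⁺] = 1·log(0.0495) − log Q = -1.3054 − (2.3649) = -3.6703; log[Cu⁺] = -3.6703 / 2 = -1.8352; [Cu⁺] = 10^(-1.8352) ≈ 0.015 M.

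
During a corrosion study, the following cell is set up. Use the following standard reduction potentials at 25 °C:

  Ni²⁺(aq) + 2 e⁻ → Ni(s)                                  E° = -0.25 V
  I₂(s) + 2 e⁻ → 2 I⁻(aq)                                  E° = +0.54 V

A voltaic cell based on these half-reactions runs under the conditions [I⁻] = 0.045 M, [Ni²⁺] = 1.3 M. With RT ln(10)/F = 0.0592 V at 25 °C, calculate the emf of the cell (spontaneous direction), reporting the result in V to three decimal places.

+0.866 V

I₂/I⁻ is the cathode (higher E°), Ni²⁺/Ni the anode: E°cell = +0.54 − (-0.25) = +0.79 V, n = 2.
Overall: I₂(s) + Ni(s) → 2 I⁻(aq) + Ni²⁺(aq)
Q = [I⁻]^2·[Ni²⁺]; log Q = -2.580.
E = E° − (0.0592/n) log Q = +0.79 − (0.0592/2)(-2.580) = +0.866 V.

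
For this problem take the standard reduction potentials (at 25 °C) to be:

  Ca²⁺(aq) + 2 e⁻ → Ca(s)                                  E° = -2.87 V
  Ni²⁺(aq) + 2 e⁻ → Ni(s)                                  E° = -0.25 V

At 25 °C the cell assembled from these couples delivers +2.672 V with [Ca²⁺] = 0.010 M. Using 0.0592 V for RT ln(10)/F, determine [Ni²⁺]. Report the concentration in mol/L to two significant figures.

0.57 M

Ni²⁺/Ni is the cathode, Ca²⁺/Ca the anode: E°cell = +2.62 V, n = 2.
Overall reaction: Ni²⁺(aq) + Ca(s) → Ni(s) + Ca²⁺(aq); Q = [Ca²⁺]^1/[Ni²⁺]^1.
From E = E° − (0.0592/n) log Q: log Q = (E° − E)·n/0.0592 = (+2.62 − (+2.672))·2/0.0592 = -1.7568.
So 1·log[Ni²⁺] = 1·log(0.01) − log Q = -2.0000 − (-1.7568) = -0.2432; [Ni²⁺] = 10^(-0.2432) ≈ 0.57 M.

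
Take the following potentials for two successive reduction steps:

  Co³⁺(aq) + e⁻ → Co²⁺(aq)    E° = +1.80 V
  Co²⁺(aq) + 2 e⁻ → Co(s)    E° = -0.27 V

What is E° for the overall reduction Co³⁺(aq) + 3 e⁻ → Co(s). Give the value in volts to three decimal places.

+0.420 V

Adding the free-energy changes (−nFE°) of the two steps gives −n₃FE°₃ = −n₁FE°₁ − n₂FE°₂.
E°₃ = (1×+1.80 + 2×-0.27) / 3 = (+1.260) / 3 = +0.420 V.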